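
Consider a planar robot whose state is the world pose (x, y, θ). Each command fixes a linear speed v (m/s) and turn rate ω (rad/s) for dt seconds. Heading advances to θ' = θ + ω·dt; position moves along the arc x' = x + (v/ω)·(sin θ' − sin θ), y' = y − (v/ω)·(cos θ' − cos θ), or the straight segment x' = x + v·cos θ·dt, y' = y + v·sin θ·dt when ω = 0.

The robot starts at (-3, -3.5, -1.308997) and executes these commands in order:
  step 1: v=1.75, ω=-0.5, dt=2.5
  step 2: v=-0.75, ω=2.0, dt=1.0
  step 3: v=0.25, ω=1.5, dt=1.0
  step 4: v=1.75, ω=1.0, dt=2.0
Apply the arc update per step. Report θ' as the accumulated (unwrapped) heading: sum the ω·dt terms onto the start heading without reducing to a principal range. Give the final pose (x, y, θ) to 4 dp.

(-5.3050, -3.9087, 2.9410)

step 1: θ'=-2.5590 (R=-3.5000) → pose (-4.4551, -7.3285, -2.5590)
step 2: θ'=-0.5590 (R=-0.3750) → pose (-4.4625, -6.6974, -0.5590)
step 3: θ'=0.9410 (R=0.1667) → pose (-4.2394, -6.6543, 0.9410)
step 4: θ'=2.9410 (R=1.7500) → pose (-5.3050, -3.9087, 2.9410)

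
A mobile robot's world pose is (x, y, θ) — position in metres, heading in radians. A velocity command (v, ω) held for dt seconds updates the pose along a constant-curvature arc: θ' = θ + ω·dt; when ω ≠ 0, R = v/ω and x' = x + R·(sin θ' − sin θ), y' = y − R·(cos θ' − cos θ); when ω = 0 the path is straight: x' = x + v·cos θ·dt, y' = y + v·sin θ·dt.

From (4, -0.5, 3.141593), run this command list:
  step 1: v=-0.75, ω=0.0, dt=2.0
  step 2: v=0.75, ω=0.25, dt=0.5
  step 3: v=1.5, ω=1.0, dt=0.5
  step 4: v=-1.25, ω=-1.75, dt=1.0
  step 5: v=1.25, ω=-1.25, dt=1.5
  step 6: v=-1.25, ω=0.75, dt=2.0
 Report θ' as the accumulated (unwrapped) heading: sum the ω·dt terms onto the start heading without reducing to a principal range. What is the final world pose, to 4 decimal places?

step 1: θ'=3.1416 (straight) → pose (5.5000, -0.5000, 3.1416)
step 2: θ'=3.2666 (R=3.0000) → pose (5.1260, -0.5234, 3.2666)
step 3: θ'=3.7666 (R=1.5000) → pose (4.4353, -0.7953, 3.7666)
step 4: θ'=2.0166 (R=0.7143) → pose (5.4977, -1.0665, 2.0166)
step 5: θ'=0.1416 (R=-1.0000) → pose (6.2589, 0.3546, 0.1416)
step 6: θ'=1.6416 (R=-1.6667) → pose (4.8316, -1.4132, 1.6416)

(4.8316, -1.4132, 1.6416)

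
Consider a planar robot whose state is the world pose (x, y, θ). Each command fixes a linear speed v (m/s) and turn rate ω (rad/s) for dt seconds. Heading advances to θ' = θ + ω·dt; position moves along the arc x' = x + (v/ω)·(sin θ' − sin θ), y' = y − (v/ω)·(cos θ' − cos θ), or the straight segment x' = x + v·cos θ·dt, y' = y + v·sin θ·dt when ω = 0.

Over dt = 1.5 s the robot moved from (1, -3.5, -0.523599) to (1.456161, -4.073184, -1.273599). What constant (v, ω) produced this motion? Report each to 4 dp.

v = 0.5000, ω = -0.5000

Δθ = -1.273599 − -0.523599 = -0.750000
ω = Δθ/dt = -0.750000/1.5 = -0.5000
R = −Δy/(cos θ' − cos θ) = -1.0000
v = R·ω = -1.0000·-0.5000 = 0.5000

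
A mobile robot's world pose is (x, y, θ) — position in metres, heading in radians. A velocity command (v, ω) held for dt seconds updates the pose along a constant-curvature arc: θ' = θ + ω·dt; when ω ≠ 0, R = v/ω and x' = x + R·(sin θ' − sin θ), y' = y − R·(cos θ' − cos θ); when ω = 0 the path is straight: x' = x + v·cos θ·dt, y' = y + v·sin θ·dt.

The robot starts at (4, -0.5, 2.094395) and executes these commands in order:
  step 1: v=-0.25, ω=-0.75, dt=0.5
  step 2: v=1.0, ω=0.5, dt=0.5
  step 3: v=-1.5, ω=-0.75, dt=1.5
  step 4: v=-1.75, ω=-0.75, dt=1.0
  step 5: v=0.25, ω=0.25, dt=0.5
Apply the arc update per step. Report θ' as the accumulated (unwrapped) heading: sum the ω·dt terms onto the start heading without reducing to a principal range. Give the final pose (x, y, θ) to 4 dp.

(2.1571, -2.9955, 0.2194)

step 1: θ'=1.7194 (R=0.3333) → pose (4.0410, -0.6173, 1.7194)
step 2: θ'=1.9694 (R=2.0000) → pose (3.9062, -0.1372, 1.9694)
step 3: θ'=0.8444 (R=2.0000) → pose (3.5582, -2.2418, 0.8444)
step 4: θ'=0.0944 (R=2.3333) → pose (2.0338, -3.0150, 0.0944)
step 5: θ'=0.2194 (R=1.0000) → pose (2.1571, -2.9955, 0.2194)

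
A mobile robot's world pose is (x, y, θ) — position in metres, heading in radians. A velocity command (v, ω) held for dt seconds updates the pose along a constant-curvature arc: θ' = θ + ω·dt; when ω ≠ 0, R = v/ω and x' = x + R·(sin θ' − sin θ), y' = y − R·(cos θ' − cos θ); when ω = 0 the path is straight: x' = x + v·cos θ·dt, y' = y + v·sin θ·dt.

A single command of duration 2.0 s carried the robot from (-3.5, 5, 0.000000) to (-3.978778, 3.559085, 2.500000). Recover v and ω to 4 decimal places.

Δθ = 2.500000 − 0.000000 = 2.500000
ω = Δθ/dt = 2.500000/2.0 = 1.2500
R = −Δy/(cos θ' − cos θ) = -0.8000
v = R·ω = -0.8000·1.2500 = -1.0000

v = -1.0000, ω = 1.2500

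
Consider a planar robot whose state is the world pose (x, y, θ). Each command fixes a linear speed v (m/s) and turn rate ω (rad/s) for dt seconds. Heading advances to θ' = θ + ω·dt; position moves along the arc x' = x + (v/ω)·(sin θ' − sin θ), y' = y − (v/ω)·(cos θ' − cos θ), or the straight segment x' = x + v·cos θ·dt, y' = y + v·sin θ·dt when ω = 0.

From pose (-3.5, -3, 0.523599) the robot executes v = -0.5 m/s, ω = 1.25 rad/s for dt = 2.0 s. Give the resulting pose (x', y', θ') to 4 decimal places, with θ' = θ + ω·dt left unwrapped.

θ' = 0.5236 + 1.25·2.0 = 3.0236
R = v/ω = -0.5/1.25 = -0.4000
x' = -3.5 + -0.4000·(sin 3.0236 − sin 0.5236) = -3.3471
y' = -3 − -0.4000·(cos 3.0236 − cos 0.5236) = -3.7436

(-3.3471, -3.7436, 3.0236)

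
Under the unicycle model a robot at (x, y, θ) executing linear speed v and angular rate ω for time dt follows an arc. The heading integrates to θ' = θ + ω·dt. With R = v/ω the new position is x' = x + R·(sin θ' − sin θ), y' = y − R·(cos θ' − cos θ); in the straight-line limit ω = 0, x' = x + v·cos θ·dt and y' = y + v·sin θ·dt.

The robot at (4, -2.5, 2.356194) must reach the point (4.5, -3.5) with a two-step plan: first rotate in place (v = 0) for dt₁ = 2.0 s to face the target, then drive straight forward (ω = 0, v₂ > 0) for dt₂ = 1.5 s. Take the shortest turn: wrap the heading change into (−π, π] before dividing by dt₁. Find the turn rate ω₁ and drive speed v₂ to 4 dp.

heading to target = atan2(-3.5−-2.5, 4.5−4) = -1.1071
Δθ = wrap(-1.1071 − 2.3562) = 2.8198; ω₁ = Δθ/dt₁ = 1.4099
distance = √((4.5−4)² + (-3.5−-2.5)²) = 1.1180; v₂ = distance/dt₂ = 0.7454

ω₁ = 1.4099, v₂ = 0.7454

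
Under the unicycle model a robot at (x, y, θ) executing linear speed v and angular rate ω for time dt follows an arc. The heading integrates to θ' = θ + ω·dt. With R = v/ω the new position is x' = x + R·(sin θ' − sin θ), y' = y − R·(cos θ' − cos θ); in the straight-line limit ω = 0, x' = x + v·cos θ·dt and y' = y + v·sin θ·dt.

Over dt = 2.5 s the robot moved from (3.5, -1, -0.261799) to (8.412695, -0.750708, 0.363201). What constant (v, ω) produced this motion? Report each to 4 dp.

Δθ = 0.363201 − -0.261799 = 0.625000
ω = Δθ/dt = 0.625000/2.5 = 0.2500
R = Δx/(sin θ' − sin θ) = 8.0000
v = R·ω = 8.0000·0.2500 = 2.0000

v = 2.0000, ω = 0.2500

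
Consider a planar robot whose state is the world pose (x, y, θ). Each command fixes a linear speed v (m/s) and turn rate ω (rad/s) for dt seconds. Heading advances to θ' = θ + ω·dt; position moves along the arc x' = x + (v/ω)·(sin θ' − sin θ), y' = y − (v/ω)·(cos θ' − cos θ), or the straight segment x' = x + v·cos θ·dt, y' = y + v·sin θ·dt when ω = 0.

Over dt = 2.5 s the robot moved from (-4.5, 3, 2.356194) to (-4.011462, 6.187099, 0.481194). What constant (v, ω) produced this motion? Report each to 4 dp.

Δθ = 0.481194 − 2.356194 = -1.875000
ω = Δθ/dt = -1.875000/2.5 = -0.7500
R = −Δy/(cos θ' − cos θ) = -2.0000
v = R·ω = -2.0000·-0.7500 = 1.5000

v = 1.5000, ω = -0.7500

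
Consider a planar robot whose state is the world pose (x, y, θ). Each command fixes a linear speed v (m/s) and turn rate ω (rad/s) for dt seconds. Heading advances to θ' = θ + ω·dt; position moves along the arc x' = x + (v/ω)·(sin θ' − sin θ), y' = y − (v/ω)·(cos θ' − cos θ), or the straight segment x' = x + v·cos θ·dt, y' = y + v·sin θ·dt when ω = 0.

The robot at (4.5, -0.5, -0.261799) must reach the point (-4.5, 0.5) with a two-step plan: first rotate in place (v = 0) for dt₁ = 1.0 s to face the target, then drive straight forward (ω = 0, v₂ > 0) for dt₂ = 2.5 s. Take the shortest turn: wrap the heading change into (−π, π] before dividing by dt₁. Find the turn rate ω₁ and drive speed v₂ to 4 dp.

heading to target = atan2(0.5−-0.5, -4.5−4.5) = 3.0309
Δθ = wrap(3.0309 − -0.2618) = -2.9905; ω₁ = Δθ/dt₁ = -2.9905
distance = √((-4.5−4.5)² + (0.5−-0.5)²) = 9.0554; v₂ = distance/dt₂ = 3.6222

ω₁ = -2.9905, v₂ = 3.6222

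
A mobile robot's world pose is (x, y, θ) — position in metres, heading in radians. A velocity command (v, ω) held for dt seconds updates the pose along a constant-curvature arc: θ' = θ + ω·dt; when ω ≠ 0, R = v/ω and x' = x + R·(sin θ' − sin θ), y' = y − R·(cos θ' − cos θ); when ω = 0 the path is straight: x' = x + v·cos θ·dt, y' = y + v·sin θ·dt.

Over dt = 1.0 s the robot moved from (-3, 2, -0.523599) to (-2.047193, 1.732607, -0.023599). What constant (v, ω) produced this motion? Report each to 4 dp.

Δθ = -0.023599 − -0.523599 = 0.500000
ω = Δθ/dt = 0.500000/1.0 = 0.5000
R = Δx/(sin θ' − sin θ) = 2.0000
v = R·ω = 2.0000·0.5000 = 1.0000

v = 1.0000, ω = 0.5000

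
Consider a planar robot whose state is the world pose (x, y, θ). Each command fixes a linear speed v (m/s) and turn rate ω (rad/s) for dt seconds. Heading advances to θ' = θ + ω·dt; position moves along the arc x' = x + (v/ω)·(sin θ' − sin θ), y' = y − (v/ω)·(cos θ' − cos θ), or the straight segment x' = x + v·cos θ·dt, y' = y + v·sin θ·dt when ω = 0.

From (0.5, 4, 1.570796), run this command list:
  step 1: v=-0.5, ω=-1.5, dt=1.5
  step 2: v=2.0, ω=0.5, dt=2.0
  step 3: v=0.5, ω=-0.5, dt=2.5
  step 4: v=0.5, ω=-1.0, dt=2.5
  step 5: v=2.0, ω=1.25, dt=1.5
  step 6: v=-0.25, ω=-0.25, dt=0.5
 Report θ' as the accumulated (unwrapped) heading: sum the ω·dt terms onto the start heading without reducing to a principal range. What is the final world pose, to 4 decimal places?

(2.2574, 0.4917, -1.6792)

step 1: θ'=-0.6792 (R=0.3333) → pose (-0.0427, 3.7406, -0.6792)
step 2: θ'=0.3208 (R=4.0000) → pose (3.7313, 3.0570, 0.3208)
step 3: θ'=-0.9292 (R=-1.0000) → pose (4.8477, 2.7065, -0.9292)
step 4: θ'=-3.4292 (R=-0.5000) → pose (4.3053, 1.9278, -3.4292)
step 5: θ'=-1.5542 (R=1.6000) → pose (2.2517, 0.3670, -1.5542)
step 6: θ'=-1.6792 (R=1.0000) → pose (2.2574, 0.4917, -1.6792)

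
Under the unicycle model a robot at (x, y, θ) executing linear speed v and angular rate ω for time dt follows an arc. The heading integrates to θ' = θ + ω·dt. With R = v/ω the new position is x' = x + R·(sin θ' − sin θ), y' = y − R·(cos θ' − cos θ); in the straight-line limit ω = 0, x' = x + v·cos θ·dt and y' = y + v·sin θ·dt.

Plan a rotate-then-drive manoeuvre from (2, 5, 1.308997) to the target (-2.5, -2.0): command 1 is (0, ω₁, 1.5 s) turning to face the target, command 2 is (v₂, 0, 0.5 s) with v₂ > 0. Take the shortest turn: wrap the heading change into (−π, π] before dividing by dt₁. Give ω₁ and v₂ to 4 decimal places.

ω₁ = 1.8880, v₂ = 16.6433

heading to target = atan2(-2−5, -2.5−2) = -2.1421
Δθ = wrap(-2.1421 − 1.3090) = 2.8321; ω₁ = Δθ/dt₁ = 1.8880
distance = √((-2.5−2)² + (-2−5)²) = 8.3217; v₂ = distance/dt₂ = 16.6433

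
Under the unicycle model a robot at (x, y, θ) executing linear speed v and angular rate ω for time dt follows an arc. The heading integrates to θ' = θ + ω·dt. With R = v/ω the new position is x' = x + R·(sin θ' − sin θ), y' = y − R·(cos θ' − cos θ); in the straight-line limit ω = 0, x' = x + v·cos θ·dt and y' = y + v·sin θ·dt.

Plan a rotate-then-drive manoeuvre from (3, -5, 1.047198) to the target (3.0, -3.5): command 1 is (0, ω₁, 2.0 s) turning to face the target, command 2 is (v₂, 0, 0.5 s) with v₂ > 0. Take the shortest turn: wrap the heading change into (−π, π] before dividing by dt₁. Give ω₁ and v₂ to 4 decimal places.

heading to target = atan2(-3.5−-5, 3−3) = 1.5708
Δθ = wrap(1.5708 − 1.0472) = 0.5236; ω₁ = Δθ/dt₁ = 0.2618
distance = √((3−3)² + (-3.5−-5)²) = 1.5000; v₂ = distance/dt₂ = 3.0000

ω₁ = 0.2618, v₂ = 3.0000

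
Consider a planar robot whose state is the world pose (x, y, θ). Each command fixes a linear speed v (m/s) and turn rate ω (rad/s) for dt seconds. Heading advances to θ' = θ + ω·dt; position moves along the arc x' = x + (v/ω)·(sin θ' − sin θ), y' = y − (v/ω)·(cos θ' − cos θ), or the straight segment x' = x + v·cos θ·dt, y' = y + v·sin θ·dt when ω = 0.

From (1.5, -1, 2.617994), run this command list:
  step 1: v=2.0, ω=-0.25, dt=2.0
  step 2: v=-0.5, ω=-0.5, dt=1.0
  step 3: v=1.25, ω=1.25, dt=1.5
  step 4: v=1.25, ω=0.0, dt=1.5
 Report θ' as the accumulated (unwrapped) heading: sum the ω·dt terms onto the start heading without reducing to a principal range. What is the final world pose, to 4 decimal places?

(-4.2905, 1.5390, 3.4930)

step 1: θ'=2.1180 (R=-8.0000) → pose (-1.3319, 1.7658, 2.1180)
step 2: θ'=1.6180 (R=1.0000) → pose (-1.1870, 1.2927, 1.6180)
step 3: θ'=3.4930 (R=1.0000) → pose (-2.5301, 2.1844, 3.4930)
step 4: θ'=3.4930 (straight) → pose (-4.2905, 1.5390, 3.4930)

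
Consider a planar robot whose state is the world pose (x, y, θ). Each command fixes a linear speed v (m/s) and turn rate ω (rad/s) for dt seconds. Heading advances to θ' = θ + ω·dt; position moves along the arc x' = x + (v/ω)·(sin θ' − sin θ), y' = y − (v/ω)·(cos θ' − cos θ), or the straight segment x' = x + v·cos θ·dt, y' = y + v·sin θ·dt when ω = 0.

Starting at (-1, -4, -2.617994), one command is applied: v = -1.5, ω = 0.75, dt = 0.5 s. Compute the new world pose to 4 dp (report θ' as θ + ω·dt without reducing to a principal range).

(-0.4351, -3.5134, -2.2430)

θ' = -2.6180 + 0.75·0.5 = -2.2430
R = v/ω = -1.5/0.75 = -2.0000
x' = -1 + -2.0000·(sin -2.2430 − sin -2.6180) = -0.4351
y' = -4 − -2.0000·(cos -2.2430 − cos -2.6180) = -3.5134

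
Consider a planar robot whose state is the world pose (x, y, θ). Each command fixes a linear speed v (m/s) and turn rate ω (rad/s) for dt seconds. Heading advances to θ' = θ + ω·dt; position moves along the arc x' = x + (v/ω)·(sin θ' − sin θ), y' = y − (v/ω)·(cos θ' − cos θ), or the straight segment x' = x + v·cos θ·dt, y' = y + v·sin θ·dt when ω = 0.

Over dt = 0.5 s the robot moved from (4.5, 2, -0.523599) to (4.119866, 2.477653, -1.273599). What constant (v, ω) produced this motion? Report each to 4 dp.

v = -1.2500, ω = -1.5000

Δθ = -1.273599 − -0.523599 = -0.750000
ω = Δθ/dt = -0.750000/0.5 = -1.5000
R = −Δy/(cos θ' − cos θ) = 0.8333
v = R·ω = 0.8333·-1.5000 = -1.2500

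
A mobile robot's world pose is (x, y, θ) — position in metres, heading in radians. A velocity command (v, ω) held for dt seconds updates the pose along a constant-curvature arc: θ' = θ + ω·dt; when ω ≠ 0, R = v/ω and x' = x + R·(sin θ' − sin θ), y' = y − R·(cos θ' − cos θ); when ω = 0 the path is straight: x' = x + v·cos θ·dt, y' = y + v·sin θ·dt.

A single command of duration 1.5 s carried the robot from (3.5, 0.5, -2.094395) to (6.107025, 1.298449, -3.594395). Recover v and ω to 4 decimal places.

v = -2.0000, ω = -1.0000

Δθ = -3.594395 − -2.094395 = -1.500000
ω = Δθ/dt = -1.500000/1.5 = -1.0000
R = Δx/(sin θ' − sin θ) = 2.0000
v = R·ω = 2.0000·-1.0000 = -2.0000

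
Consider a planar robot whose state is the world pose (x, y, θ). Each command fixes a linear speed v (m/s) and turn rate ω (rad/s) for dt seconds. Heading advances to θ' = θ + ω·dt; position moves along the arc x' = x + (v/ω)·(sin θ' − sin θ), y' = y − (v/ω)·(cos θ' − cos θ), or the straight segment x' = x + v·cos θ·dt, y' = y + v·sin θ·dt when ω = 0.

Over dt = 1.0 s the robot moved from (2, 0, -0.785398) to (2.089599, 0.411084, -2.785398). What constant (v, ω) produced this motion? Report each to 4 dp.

Δθ = -2.785398 − -0.785398 = -2.000000
ω = Δθ/dt = -2.000000/1.0 = -2.0000
R = −Δy/(cos θ' − cos θ) = 0.2500
v = R·ω = 0.2500·-2.0000 = -0.5000

v = -0.5000, ω = -2.0000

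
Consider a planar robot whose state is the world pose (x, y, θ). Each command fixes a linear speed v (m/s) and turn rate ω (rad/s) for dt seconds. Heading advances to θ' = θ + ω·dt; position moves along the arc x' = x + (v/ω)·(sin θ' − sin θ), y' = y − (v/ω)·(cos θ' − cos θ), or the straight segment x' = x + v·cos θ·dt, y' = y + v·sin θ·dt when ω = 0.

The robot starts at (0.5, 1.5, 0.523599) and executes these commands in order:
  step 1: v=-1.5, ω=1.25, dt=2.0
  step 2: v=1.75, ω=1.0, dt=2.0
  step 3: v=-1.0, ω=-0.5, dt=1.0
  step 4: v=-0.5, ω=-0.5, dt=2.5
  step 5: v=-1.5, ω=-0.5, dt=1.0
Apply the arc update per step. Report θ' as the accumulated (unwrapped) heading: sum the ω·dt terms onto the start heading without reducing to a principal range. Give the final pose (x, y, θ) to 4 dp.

step 1: θ'=3.0236 (R=-1.2000) → pose (0.9587, -0.7309, 3.0236)
step 2: θ'=5.0236 (R=1.7500) → pose (-0.9132, -3.0046, 5.0236)
step 3: θ'=4.5236 (R=2.0000) → pose (-0.9737, -2.0168, 4.5236)
step 4: θ'=3.2736 (R=1.0000) → pose (-0.1231, -1.2132, 3.2736)
step 5: θ'=2.7736 (R=3.0000) → pose (1.3510, -1.3879, 2.7736)

(1.3510, -1.3879, 2.7736)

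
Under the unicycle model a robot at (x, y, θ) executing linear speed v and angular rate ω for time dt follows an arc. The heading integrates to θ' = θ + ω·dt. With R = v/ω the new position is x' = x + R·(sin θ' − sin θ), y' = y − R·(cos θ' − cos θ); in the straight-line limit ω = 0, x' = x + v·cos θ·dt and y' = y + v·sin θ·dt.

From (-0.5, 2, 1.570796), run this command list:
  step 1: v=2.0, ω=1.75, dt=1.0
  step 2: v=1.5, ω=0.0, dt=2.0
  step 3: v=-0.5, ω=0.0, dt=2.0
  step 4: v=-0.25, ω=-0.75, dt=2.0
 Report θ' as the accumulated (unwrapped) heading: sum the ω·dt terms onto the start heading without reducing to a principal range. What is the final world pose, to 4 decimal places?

(-3.4322, 2.5225, 1.8208)

step 1: θ'=3.3208 (R=1.1429) → pose (-1.8466, 3.1246, 3.3208)
step 2: θ'=3.3208 (straight) → pose (-4.7985, 2.5898, 3.3208)
step 3: θ'=3.3208 (straight) → pose (-3.8145, 2.7681, 3.3208)
step 4: θ'=1.8208 (R=0.3333) → pose (-3.4322, 2.5225, 1.8208)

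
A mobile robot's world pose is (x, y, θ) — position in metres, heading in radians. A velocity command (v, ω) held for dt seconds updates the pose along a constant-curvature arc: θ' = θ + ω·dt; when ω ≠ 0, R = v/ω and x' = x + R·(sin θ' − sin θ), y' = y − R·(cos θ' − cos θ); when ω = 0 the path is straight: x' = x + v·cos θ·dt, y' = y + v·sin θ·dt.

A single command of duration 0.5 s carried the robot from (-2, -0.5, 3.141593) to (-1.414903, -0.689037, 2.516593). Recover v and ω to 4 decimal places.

v = -1.2500, ω = -1.2500

Δθ = 2.516593 − 3.141593 = -0.625000
ω = Δθ/dt = -0.625000/0.5 = -1.2500
R = Δx/(sin θ' − sin θ) = 1.0000
v = R·ω = 1.0000·-1.2500 = -1.2500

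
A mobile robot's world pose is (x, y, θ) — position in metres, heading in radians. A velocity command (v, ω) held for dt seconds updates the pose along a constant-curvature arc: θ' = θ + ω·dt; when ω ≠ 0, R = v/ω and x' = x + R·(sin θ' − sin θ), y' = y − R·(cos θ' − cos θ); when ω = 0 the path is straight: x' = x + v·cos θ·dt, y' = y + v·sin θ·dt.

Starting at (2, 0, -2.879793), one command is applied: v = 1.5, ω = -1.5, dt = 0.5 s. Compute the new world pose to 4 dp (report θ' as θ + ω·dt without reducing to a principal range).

θ' = -2.8798 + -1.5·0.5 = -3.6298
R = v/ω = 1.5/-1.5 = -1.0000
x' = 2 + -1.0000·(sin -3.6298 − sin -2.8798) = 1.2721
y' = 0 − -1.0000·(cos -3.6298 − cos -2.8798) = 0.0827

(1.2721, 0.0827, -3.6298)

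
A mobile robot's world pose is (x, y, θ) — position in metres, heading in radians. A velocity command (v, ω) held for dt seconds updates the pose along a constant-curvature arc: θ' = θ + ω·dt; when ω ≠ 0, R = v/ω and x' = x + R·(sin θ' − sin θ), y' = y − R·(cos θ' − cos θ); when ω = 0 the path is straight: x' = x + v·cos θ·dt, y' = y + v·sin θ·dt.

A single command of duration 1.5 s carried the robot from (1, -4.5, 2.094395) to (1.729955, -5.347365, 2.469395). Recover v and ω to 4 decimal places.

Δθ = 2.469395 − 2.094395 = 0.375000
ω = Δθ/dt = 0.375000/1.5 = 0.2500
R = −Δy/(cos θ' − cos θ) = -3.0000
v = R·ω = -3.0000·0.2500 = -0.7500

v = -0.7500, ω = 0.2500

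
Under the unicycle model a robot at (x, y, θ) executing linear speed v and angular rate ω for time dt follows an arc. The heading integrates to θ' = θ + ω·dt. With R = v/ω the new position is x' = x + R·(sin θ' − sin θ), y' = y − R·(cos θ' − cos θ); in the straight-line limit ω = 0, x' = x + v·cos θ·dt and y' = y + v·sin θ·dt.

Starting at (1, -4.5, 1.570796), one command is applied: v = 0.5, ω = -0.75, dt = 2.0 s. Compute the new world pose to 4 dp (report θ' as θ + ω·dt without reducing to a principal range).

θ' = 1.5708 + -0.75·2.0 = 0.0708
R = v/ω = 0.5/-0.75 = -0.6667
x' = 1 + -0.6667·(sin 0.0708 − sin 1.5708) = 1.6195
y' = -4.5 − -0.6667·(cos 0.0708 − cos 1.5708) = -3.8350

(1.6195, -3.8350, 0.0708)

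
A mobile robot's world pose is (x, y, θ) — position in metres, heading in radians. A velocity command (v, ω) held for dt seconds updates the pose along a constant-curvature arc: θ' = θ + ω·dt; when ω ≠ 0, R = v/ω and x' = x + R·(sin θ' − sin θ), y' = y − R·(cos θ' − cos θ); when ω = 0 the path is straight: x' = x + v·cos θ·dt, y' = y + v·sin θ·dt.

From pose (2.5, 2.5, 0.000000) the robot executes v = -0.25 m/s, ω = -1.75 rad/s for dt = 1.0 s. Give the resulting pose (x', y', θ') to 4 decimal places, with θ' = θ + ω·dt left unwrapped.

(2.3594, 2.6683, -1.7500)

θ' = 0.0000 + -1.75·1.0 = -1.7500
R = v/ω = -0.25/-1.75 = 0.1429
x' = 2.5 + 0.1429·(sin -1.7500 − sin 0.0000) = 2.3594
y' = 2.5 − 0.1429·(cos -1.7500 − cos 0.0000) = 2.6683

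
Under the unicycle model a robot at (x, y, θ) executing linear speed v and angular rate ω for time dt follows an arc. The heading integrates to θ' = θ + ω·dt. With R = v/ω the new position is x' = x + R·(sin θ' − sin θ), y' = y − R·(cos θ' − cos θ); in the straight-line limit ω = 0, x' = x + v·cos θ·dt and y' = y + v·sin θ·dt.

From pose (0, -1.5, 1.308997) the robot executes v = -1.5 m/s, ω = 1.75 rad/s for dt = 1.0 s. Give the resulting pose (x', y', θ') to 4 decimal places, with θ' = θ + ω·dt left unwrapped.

(0.7572, -2.5761, 3.0590)

θ' = 1.3090 + 1.75·1.0 = 3.0590
R = v/ω = -1.5/1.75 = -0.8571
x' = 0 + -0.8571·(sin 3.0590 − sin 1.3090) = 0.7572
y' = -1.5 − -0.8571·(cos 3.0590 − cos 1.3090) = -2.5761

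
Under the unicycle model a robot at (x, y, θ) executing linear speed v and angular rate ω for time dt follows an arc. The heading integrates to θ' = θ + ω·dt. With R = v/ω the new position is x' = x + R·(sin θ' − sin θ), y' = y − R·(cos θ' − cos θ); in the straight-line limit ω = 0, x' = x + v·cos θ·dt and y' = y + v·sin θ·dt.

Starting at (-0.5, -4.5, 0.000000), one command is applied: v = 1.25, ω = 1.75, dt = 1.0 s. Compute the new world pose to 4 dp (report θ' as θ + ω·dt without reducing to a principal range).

(0.2028, -3.6584, 1.7500)

θ' = 0.0000 + 1.75·1.0 = 1.7500
R = v/ω = 1.25/1.75 = 0.7143
x' = -0.5 + 0.7143·(sin 1.7500 − sin 0.0000) = 0.2028
y' = -4.5 − 0.7143·(cos 1.7500 − cos 0.0000) = -3.6584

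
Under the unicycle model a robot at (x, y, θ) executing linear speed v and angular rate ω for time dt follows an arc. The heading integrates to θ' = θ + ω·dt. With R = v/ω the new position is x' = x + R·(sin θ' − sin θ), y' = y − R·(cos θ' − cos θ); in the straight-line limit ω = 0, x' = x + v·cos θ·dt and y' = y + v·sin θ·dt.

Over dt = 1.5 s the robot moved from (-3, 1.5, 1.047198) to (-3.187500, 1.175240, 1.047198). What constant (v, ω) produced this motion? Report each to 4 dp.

Δθ = 1.047198 − 1.047198 = 0.000000
ω = Δθ/dt = 0.000000/1.5 = 0.0000
ω = 0 → v = (Δx·cos θ + Δy·sin θ)/dt = -0.2500

v = -0.2500, ω = 0.0000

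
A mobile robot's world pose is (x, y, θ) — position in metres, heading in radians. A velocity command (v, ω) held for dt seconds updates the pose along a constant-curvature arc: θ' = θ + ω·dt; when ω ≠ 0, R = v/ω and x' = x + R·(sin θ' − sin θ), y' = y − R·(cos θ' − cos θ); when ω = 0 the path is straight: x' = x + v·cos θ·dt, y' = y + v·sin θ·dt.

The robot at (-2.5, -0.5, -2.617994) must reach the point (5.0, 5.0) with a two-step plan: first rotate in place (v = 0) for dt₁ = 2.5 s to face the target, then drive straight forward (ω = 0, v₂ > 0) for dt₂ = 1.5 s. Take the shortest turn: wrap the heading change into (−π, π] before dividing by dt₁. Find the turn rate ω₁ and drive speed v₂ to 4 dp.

ω₁ = -1.2130, v₂ = 6.2004

heading to target = atan2(5−-0.5, 5−-2.5) = 0.6327
Δθ = wrap(0.6327 − -2.6180) = -3.0324; ω₁ = Δθ/dt₁ = -1.2130
distance = √((5−-2.5)² + (5−-0.5)²) = 9.3005; v₂ = distance/dt₂ = 6.2004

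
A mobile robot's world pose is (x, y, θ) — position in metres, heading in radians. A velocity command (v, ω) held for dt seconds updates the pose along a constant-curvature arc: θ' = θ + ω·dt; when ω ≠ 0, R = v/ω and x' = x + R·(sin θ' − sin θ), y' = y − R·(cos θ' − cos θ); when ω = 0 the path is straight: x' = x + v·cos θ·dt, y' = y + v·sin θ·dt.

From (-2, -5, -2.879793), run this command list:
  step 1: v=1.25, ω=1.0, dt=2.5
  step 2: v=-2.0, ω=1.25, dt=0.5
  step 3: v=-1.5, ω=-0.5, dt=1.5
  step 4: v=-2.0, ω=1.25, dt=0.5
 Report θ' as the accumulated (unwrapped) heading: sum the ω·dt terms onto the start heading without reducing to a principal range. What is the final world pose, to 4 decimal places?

(-6.2663, -6.8297, 0.1202)

step 1: θ'=-0.3798 (R=1.2500) → pose (-2.1399, -7.3683, -0.3798)
step 2: θ'=0.2452 (R=-1.6000) → pose (-3.1215, -7.3022, 0.2452)
step 3: θ'=-0.5048 (R=3.0000) → pose (-5.3006, -7.0177, -0.5048)
step 4: θ'=0.1202 (R=-1.6000) → pose (-6.2663, -6.8297, 0.1202)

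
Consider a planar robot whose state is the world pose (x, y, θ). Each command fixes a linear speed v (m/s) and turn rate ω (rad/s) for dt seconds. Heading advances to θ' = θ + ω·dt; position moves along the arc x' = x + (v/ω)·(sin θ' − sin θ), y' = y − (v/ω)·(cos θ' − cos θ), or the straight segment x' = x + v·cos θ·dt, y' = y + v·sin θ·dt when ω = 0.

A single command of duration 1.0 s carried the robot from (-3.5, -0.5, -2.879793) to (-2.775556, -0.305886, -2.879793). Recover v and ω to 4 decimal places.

v = -0.7500, ω = 0.0000

Δθ = -2.879793 − -2.879793 = 0.000000
ω = Δθ/dt = 0.000000/1.0 = 0.0000
ω = 0 → v = (Δx·cos θ + Δy·sin θ)/dt = -0.7500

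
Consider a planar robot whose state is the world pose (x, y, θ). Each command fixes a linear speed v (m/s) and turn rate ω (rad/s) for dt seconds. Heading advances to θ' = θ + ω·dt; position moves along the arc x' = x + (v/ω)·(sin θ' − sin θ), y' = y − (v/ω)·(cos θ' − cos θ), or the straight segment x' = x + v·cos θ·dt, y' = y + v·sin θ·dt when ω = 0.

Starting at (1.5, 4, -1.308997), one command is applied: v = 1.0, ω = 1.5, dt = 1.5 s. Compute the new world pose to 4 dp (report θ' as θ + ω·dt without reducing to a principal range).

θ' = -1.3090 + 1.5·1.5 = 0.9410
R = v/ω = 1.0/1.5 = 0.6667
x' = 1.5 + 0.6667·(sin 0.9410 − sin -1.3090) = 2.6827
y' = 4 − 0.6667·(cos 0.9410 − cos -1.3090) = 3.7799

(2.6827, 3.7799, 0.9410)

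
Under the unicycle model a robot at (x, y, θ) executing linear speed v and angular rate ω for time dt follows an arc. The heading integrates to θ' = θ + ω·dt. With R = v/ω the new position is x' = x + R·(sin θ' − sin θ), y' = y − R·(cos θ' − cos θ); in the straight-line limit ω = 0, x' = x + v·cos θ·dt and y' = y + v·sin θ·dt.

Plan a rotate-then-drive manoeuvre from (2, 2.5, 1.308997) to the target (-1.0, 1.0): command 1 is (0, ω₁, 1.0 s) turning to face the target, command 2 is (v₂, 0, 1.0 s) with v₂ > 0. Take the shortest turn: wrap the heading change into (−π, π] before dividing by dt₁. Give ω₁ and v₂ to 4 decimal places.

ω₁ = 2.2962, v₂ = 3.3541

heading to target = atan2(1−2.5, -1−2) = -2.6779
Δθ = wrap(-2.6779 − 1.3090) = 2.2962; ω₁ = Δθ/dt₁ = 2.2962
distance = √((-1−2)² + (1−2.5)²) = 3.3541; v₂ = distance/dt₂ = 3.3541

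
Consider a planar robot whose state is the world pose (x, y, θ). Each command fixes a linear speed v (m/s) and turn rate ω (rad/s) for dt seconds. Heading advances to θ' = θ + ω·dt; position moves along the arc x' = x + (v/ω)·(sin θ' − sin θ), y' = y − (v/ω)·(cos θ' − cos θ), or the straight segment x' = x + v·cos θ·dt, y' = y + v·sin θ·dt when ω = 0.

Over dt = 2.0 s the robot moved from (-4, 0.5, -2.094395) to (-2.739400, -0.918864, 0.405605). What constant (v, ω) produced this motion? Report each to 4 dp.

Δθ = 0.405605 − -2.094395 = 2.500000
ω = Δθ/dt = 2.500000/2.0 = 1.2500
R = −Δy/(cos θ' − cos θ) = 1.0000
v = R·ω = 1.0000·1.2500 = 1.2500

v = 1.2500, ω = 1.2500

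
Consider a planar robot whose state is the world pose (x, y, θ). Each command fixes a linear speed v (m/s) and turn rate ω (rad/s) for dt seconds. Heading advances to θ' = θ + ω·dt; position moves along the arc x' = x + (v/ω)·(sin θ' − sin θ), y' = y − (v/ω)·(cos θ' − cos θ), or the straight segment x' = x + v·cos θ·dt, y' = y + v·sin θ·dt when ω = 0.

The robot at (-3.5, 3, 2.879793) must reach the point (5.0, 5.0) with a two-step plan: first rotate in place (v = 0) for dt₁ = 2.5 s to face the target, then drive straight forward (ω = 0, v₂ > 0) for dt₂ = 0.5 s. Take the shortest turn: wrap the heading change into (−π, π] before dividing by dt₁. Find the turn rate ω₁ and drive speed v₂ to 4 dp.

heading to target = atan2(5−3, 5−-3.5) = 0.2311
Δθ = wrap(0.2311 − 2.8798) = -2.6487; ω₁ = Δθ/dt₁ = -1.0595
distance = √((5−-3.5)² + (5−3)²) = 8.7321; v₂ = distance/dt₂ = 17.4642

ω₁ = -1.0595, v₂ = 17.4642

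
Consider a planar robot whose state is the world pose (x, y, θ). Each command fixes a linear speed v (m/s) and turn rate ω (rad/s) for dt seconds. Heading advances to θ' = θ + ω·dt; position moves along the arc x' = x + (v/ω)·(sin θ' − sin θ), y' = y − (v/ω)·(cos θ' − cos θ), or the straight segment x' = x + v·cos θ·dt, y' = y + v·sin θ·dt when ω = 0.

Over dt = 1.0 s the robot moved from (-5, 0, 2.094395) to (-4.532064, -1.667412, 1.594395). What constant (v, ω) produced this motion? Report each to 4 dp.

v = -1.7500, ω = -0.5000

Δθ = 1.594395 − 2.094395 = -0.500000
ω = Δθ/dt = -0.500000/1.0 = -0.5000
R = −Δy/(cos θ' − cos θ) = 3.5000
v = R·ω = 3.5000·-0.5000 = -1.7500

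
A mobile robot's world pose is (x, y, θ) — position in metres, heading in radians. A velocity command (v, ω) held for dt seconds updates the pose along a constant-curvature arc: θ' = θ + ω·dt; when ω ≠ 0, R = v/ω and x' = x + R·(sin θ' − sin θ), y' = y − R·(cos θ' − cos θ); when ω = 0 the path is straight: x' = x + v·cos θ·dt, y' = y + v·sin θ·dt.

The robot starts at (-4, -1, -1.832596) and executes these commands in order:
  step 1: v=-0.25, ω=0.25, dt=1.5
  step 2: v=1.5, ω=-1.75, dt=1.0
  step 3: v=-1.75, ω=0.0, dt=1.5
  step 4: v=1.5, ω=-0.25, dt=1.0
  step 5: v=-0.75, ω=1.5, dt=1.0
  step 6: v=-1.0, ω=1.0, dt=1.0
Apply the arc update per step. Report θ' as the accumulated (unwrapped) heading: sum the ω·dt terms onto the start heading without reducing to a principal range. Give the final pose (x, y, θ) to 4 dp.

(-3.2200, -0.2301, -0.9576)

step 1: θ'=-1.4576 (R=-1.0000) → pose (-3.9723, -0.6282, -1.4576)
step 2: θ'=-3.2076 (R=-0.8571) → pose (-4.8805, -1.5803, -3.2076)
step 3: θ'=-3.2076 (straight) → pose (-2.2612, -1.7535, -3.2076)
step 4: θ'=-3.4576 (R=-6.0000) → pose (-3.7301, -1.4694, -3.4576)
step 5: θ'=-1.9576 (R=-0.5000) → pose (-3.1117, -1.1828, -1.9576)
step 6: θ'=-0.9576 (R=-1.0000) → pose (-3.2200, -0.2301, -0.9576)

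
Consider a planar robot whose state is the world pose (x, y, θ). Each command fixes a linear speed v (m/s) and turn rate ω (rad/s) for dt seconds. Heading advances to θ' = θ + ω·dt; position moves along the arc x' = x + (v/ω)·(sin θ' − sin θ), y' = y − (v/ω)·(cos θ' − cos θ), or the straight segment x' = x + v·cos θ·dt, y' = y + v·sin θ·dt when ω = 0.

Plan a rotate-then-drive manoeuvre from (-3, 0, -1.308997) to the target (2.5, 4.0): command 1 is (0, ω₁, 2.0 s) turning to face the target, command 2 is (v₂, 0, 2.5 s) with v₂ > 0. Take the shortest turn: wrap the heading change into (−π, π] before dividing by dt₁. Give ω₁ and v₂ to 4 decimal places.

ω₁ = 0.9689, v₂ = 2.7203

heading to target = atan2(4−0, 2.5−-3) = 0.6288
Δθ = wrap(0.6288 − -1.3090) = 1.9378; ω₁ = Δθ/dt₁ = 0.9689
distance = √((2.5−-3)² + (4−0)²) = 6.8007; v₂ = distance/dt₂ = 2.7203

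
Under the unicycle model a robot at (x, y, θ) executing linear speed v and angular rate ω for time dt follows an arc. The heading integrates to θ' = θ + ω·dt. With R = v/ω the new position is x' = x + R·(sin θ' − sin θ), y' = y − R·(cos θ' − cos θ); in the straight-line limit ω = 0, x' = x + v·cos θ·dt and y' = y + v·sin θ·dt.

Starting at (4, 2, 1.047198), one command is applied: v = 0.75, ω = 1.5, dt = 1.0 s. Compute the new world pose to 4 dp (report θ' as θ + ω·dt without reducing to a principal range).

(3.8470, 2.6642, 2.5472)

θ' = 1.0472 + 1.5·1.0 = 2.5472
R = v/ω = 0.75/1.5 = 0.5000
x' = 4 + 0.5000·(sin 2.5472 − sin 1.0472) = 3.8470
y' = 2 − 0.5000·(cos 2.5472 − cos 1.0472) = 2.6642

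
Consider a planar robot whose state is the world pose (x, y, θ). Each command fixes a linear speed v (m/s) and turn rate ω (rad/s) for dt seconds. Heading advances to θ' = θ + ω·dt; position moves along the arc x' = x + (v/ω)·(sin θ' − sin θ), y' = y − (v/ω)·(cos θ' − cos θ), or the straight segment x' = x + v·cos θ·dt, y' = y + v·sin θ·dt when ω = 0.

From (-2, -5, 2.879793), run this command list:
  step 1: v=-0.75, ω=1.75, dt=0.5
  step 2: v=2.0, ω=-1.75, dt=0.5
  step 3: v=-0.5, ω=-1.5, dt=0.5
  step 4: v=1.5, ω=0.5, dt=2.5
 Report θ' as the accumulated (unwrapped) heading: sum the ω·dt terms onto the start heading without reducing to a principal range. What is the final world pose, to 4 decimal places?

(-5.6508, -3.9267, 3.3798)

step 1: θ'=3.7548 (R=-0.4286) → pose (-1.6424, -4.9365, 3.7548)
step 2: θ'=2.8798 (R=-1.1429) → pose (-2.5959, -5.1058, 2.8798)
step 3: θ'=2.1298 (R=0.3333) → pose (-2.3996, -5.2510, 2.1298)
step 4: θ'=3.3798 (R=3.0000) → pose (-5.6508, -3.9267, 3.3798)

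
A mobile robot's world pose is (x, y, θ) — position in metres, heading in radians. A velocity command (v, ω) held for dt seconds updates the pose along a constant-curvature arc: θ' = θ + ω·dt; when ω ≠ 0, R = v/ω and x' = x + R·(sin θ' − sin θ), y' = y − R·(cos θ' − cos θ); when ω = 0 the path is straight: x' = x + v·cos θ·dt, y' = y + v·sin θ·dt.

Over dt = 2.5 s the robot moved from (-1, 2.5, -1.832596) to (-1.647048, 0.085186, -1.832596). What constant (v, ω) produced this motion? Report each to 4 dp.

v = 1.0000, ω = 0.0000

Δθ = -1.832596 − -1.832596 = 0.000000
ω = Δθ/dt = 0.000000/2.5 = 0.0000
ω = 0 → v = (Δx·cos θ + Δy·sin θ)/dt = 1.0000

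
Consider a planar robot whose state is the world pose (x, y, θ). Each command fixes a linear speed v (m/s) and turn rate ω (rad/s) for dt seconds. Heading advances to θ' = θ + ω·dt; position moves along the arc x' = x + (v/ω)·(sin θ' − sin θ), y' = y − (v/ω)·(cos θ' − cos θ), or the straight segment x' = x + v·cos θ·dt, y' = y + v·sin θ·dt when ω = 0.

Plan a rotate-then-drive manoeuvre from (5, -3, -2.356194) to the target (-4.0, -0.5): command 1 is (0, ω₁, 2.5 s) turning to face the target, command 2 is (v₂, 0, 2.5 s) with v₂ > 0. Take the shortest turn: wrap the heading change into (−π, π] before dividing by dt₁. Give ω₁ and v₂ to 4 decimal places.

ω₁ = -0.4225, v₂ = 3.7363

heading to target = atan2(-0.5−-3, -4−5) = 2.8706
Δθ = wrap(2.8706 − -2.3562) = -1.0563; ω₁ = Δθ/dt₁ = -0.4225
distance = √((-4−5)² + (-0.5−-3)²) = 9.3408; v₂ = distance/dt₂ = 3.7363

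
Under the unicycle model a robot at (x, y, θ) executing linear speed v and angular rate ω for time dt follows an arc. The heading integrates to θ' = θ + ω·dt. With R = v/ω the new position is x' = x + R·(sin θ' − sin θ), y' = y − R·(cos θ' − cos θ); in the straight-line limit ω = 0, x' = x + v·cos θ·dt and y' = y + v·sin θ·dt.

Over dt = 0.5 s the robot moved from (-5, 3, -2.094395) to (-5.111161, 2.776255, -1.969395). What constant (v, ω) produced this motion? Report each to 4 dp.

v = 0.5000, ω = 0.2500

Δθ = -1.969395 − -2.094395 = 0.125000
ω = Δθ/dt = 0.125000/0.5 = 0.2500
R = −Δy/(cos θ' − cos θ) = 2.0000
v = R·ω = 2.0000·0.2500 = 0.5000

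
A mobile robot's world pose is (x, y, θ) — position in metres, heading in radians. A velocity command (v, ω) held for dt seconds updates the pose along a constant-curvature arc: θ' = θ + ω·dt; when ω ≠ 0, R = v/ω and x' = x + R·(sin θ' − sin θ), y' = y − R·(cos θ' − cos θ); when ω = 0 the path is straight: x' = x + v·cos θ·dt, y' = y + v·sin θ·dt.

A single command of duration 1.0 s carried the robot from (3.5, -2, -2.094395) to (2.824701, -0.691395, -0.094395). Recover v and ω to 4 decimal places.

v = -1.7500, ω = 2.0000

Δθ = -0.094395 − -2.094395 = 2.000000
ω = Δθ/dt = 2.000000/1.0 = 2.0000
R = −Δy/(cos θ' − cos θ) = -0.8750
v = R·ω = -0.8750·2.0000 = -1.7500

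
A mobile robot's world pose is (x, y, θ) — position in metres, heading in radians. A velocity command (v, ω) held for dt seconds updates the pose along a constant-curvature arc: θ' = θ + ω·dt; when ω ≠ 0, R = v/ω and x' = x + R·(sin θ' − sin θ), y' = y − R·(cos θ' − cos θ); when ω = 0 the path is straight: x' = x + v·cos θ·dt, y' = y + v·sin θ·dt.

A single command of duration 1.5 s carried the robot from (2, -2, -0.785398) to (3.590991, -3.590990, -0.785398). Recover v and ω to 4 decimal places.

v = 1.5000, ω = 0.0000

Δθ = -0.785398 − -0.785398 = 0.000000
ω = Δθ/dt = 0.000000/1.5 = 0.0000
ω = 0 → v = (Δx·cos θ + Δy·sin θ)/dt = 1.5000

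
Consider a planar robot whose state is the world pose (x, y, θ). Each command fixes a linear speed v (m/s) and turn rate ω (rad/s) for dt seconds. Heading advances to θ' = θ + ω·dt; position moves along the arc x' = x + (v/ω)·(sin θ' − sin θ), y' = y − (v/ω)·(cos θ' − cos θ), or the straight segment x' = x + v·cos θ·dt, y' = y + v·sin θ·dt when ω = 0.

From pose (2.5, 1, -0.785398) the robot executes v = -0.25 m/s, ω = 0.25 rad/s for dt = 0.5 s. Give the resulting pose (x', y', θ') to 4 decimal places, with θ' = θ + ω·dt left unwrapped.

θ' = -0.7854 + 0.25·0.5 = -0.6604
R = v/ω = -0.25/0.25 = -1.0000
x' = 2.5 + -1.0000·(sin -0.6604 − sin -0.7854) = 2.4063
y' = 1 − -1.0000·(cos -0.6604 − cos -0.7854) = 1.0826

(2.4063, 1.0826, -0.6604)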